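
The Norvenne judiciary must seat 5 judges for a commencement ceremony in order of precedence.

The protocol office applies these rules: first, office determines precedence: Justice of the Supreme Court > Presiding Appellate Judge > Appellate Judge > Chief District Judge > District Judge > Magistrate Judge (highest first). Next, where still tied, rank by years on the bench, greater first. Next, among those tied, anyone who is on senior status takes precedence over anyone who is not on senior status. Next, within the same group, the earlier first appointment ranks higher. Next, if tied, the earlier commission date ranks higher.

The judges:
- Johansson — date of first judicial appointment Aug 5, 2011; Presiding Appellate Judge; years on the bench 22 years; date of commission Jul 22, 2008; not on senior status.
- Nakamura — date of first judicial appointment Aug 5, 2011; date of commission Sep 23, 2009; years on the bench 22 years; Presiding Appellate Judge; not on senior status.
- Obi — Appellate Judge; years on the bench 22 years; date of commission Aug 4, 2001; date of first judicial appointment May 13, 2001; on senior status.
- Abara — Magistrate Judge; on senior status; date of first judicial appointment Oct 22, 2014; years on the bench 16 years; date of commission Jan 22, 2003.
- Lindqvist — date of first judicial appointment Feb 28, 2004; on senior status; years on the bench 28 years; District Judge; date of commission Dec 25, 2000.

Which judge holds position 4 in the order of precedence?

By office: Johansson and Nakamura (Presiding Appellate Judge); then Obi (Appellate Judge); then Lindqvist (District Judge); then Abara (Magistrate Judge).
Johansson and Nakamura both have years on the bench 22 years, so the next rule applies.
Johansson and Nakamura are each not on senior status, so the next rule applies.
Johansson and Nakamura both have date of first judicial appointment Aug 5, 2011, so the next rule applies.
Among Johansson and Nakamura, by date of commission (earlier first): Johansson (Jul 22, 2008) before Nakamura (Sep 23, 2009).
Order: Johansson, Nakamura, Obi, Lindqvist, Abara.

Lindqvist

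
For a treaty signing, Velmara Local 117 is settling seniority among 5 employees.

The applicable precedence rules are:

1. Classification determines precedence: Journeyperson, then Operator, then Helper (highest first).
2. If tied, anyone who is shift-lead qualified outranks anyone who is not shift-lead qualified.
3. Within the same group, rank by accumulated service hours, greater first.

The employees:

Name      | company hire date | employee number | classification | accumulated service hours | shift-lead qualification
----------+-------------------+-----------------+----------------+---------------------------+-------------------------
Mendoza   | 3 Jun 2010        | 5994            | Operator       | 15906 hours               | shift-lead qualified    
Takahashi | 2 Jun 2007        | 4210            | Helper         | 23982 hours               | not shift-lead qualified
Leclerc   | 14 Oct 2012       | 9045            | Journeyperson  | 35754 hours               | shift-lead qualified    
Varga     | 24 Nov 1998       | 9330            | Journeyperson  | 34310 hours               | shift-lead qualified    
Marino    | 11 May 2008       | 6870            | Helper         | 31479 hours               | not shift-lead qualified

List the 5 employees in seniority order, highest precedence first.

Leclerc, Varga, Mendoza, Marino, Takahashi

By classification: Leclerc and Varga (Journeyperson); then Mendoza (Operator); then Marino and Takahashi (Helper).
Leclerc and Varga are each shift-lead qualified, so the next rule applies.
Among Leclerc and Varga, by accumulated service hours (higher first): Leclerc (35754 hours) before Varga (34310 hours).
Marino and Takahashi are each not shift-lead qualified, so the next rule applies.
Among Marino and Takahashi, by accumulated service hours (higher first): Marino (31479 hours) before Takahashi (23982 hours).
Full order: Leclerc, Varga, Mendoza, Marino, Takahashi.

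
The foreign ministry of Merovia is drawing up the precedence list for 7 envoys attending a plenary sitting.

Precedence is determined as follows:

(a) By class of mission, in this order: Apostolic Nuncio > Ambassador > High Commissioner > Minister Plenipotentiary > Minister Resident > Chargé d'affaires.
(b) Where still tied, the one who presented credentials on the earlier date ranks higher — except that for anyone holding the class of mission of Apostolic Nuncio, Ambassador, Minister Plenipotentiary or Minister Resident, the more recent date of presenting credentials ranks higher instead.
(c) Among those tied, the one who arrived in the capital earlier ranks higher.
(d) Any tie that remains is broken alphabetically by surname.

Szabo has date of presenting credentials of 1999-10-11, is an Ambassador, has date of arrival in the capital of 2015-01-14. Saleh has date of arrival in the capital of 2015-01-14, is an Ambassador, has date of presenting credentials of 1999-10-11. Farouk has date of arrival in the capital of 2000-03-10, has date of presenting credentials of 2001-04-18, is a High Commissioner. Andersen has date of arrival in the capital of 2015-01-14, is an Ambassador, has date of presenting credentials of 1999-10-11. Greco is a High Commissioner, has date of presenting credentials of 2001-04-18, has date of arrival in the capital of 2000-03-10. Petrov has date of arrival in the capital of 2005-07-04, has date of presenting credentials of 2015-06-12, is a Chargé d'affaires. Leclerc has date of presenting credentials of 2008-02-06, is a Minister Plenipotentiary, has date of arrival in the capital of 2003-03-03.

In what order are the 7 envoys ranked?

Andersen, Saleh, Szabo, Farouk, Greco, Leclerc, Petrov

By class of mission: Andersen, Saleh and Szabo (Ambassador); then Farouk and Greco (High Commissioner); then Leclerc (Minister Plenipotentiary); then Petrov (Chargé d'affaires).
Andersen, Saleh and Szabo all have date of presenting credentials 1999-10-11, so the next rule applies.
Andersen, Saleh and Szabo all have date of arrival in the capital 2015-01-14, so the next rule applies.
Among Andersen, Saleh and Szabo, alphabetically by surname: Andersen before Saleh before Szabo.
Farouk and Greco both have date of presenting credentials 2001-04-18, so the next rule applies.
Farouk and Greco both have date of arrival in the capital 2000-03-10, so the next rule applies.
Among Farouk and Greco, alphabetically by surname: Farouk before Greco.
Full order: Andersen, Saleh, Szabo, Farouk, Greco, Leclerc, Petrov.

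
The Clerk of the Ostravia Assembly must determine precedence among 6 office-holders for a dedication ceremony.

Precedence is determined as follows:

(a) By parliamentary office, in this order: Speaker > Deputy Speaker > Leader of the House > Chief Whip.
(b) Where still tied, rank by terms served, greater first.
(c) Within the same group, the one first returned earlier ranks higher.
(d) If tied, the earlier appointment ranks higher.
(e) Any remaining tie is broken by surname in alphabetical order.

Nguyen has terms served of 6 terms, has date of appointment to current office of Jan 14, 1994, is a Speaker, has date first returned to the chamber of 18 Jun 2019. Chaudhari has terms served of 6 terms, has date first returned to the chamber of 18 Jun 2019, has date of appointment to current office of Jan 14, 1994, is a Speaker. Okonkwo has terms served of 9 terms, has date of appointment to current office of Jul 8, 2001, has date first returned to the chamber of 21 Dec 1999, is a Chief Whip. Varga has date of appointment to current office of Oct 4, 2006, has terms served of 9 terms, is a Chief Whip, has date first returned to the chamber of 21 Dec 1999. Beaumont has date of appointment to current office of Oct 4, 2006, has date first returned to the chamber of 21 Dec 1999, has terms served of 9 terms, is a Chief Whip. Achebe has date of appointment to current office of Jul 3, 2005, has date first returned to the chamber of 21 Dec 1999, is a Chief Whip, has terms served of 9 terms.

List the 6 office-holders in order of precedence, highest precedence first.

By parliamentary office: Chaudhari and Nguyen (Speaker); then Okonkwo, Achebe, Beaumont and Varga (Chief Whip).
Chaudhari and Nguyen both have terms served 6 terms, so the next rule applies.
Chaudhari and Nguyen both have date first returned to the chamber 18 Jun 2019, so the next rule applies.
Chaudhari and Nguyen both have date of appointment to current office Jan 14, 1994, so the next rule applies.
Among Chaudhari and Nguyen, alphabetically by surname: Chaudhari before Nguyen.
Okonkwo, Achebe, Beaumont and Varga all have terms served 9 terms, so the next rule applies.
Okonkwo, Achebe, Beaumont and Varga all have date first returned to the chamber 21 Dec 1999, so the next rule applies.
Among Okonkwo, Achebe, Beaumont and Varga, by date of appointment to current office (earlier first): Okonkwo (Jul 8, 2001) before Achebe (Jul 3, 2005) before Beaumont and Varga (Oct 4, 2006).
Among Beaumont and Varga, alphabetically by surname: Beaumont before Varga.
Full order: Chaudhari, Nguyen, Okonkwo, Achebe, Beaumont, Varga.

Chaudhari, Nguyen, Okonkwo, Achebe, Beaumont, Varga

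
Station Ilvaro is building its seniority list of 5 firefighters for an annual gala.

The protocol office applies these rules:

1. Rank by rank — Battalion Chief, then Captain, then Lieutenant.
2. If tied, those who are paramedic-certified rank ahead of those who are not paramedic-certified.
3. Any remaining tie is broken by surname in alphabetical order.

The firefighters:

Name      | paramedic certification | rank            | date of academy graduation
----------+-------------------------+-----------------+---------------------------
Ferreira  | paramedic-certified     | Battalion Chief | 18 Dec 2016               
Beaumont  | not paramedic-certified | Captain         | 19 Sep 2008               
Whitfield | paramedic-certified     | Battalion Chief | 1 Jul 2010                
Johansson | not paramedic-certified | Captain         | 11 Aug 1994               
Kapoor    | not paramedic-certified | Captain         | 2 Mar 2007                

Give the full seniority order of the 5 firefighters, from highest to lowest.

Ferreira, Whitfield, Beaumont, Johansson, Kapoor

By rank: Ferreira and Whitfield (Battalion Chief); then Beaumont, Johansson and Kapoor (Captain).
Ferreira and Whitfield are each paramedic-certified, so the next rule applies.
Among Ferreira and Whitfield, alphabetically by surname: Ferreira before Whitfield.
Beaumont, Johansson and Kapoor are each not paramedic-certified, so the next rule applies.
Among Beaumont, Johansson and Kapoor, alphabetically by surname: Beaumont before Johansson before Kapoor.
Full order: Ferreira, Whitfield, Beaumont, Johansson, Kapoor.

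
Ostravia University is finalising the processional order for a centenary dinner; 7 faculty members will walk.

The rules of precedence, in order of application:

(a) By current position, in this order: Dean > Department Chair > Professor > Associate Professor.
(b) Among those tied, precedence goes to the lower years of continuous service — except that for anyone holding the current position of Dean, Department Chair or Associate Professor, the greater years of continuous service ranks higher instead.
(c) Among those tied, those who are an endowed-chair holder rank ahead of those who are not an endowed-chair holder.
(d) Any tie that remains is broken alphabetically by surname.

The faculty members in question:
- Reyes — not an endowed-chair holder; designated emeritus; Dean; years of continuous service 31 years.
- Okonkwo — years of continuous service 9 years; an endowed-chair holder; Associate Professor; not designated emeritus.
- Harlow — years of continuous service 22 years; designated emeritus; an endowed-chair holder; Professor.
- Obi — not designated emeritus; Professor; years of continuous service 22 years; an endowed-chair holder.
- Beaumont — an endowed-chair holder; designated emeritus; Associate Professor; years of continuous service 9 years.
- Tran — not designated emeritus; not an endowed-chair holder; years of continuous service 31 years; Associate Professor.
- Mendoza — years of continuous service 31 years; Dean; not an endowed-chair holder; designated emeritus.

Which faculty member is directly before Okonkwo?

By current position: Mendoza and Reyes (Dean); then Harlow and Obi (Professor); then Tran, Beaumont and Okonkwo (Associate Professor).
Mendoza and Reyes both have years of continuous service 31 years, so the next rule applies.
Mendoza and Reyes are each not an endowed-chair holder, so the next rule applies.
Among Mendoza and Reyes, alphabetically by surname: Mendoza before Reyes.
Harlow and Obi both have years of continuous service 22 years, so the next rule applies.
Harlow and Obi are each an endowed-chair holder, so the next rule applies.
Among Harlow and Obi, alphabetically by surname: Harlow before Obi.
Among Tran, Beaumont and Okonkwo, by years of continuous service (higher first) (reversed rule for this group): Tran (31 years) before Beaumont and Okonkwo (9 years).
Beaumont and Okonkwo are each an endowed-chair holder, so the next rule applies.
Among Beaumont and Okonkwo, alphabetically by surname: Beaumont before Okonkwo.
Order: Mendoza, Reyes, Harlow, Obi, Tran, Beaumont, Okonkwo.

Beaumont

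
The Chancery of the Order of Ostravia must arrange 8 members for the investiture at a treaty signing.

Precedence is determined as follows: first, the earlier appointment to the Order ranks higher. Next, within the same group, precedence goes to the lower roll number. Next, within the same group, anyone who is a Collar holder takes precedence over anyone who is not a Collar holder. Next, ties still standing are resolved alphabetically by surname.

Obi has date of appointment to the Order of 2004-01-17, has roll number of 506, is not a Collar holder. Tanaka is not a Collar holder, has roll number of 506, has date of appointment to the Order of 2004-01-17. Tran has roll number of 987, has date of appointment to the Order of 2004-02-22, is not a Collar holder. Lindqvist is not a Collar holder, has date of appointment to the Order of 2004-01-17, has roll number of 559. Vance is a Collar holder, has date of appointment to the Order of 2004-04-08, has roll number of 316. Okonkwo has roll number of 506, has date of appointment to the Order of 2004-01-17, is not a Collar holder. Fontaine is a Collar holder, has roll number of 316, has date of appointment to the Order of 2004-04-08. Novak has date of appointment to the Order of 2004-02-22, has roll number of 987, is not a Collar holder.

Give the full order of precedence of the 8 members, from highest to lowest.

Obi, Okonkwo, Tanaka, Lindqvist, Novak, Tran, Fontaine, Vance

By date of appointment to the Order (earlier first): Obi, Okonkwo, Tanaka and Lindqvist (each 2004-01-17); then Novak and Tran (both 2004-02-22); then Fontaine and Vance (both 2004-04-08).
Among Obi, Okonkwo, Tanaka and Lindqvist, by roll number (lower first): Obi, Okonkwo and Tanaka (506) before Lindqvist (559).
Obi, Okonkwo and Tanaka are each not a Collar holder, so the next rule applies.
Among Obi, Okonkwo and Tanaka, alphabetically by surname: Obi before Okonkwo before Tanaka.
Novak and Tran both have roll number 987, so the next rule applies.
Novak and Tran are each not a Collar holder, so the next rule applies.
Among Novak and Tran, alphabetically by surname: Novak before Tran.
Fontaine and Vance both have roll number 316, so the next rule applies.
Fontaine and Vance are each a Collar holder, so the next rule applies.
Among Fontaine and Vance, alphabetically by surname: Fontaine before Vance.
Full order: Obi, Okonkwo, Tanaka, Lindqvist, Novak, Tran, Fontaine, Vance.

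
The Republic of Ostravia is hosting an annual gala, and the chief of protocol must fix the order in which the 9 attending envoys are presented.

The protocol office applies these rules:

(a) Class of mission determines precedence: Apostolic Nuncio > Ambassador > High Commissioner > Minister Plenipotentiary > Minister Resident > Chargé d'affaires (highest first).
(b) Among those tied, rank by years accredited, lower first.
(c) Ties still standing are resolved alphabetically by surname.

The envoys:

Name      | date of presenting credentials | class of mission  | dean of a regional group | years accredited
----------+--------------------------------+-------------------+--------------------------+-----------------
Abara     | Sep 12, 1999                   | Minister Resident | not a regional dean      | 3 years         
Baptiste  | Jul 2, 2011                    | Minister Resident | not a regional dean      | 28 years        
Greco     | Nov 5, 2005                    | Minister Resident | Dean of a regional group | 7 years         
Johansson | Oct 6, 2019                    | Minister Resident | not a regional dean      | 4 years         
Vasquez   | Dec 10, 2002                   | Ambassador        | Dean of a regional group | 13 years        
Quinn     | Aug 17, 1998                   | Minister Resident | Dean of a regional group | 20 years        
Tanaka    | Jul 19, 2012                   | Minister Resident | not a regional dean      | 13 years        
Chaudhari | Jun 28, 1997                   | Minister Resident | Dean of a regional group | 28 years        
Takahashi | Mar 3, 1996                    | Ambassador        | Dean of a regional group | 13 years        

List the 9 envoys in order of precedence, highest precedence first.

Takahashi, Vasquez, Abara, Johansson, Greco, Tanaka, Quinn, Baptiste, Chaudhari

By class of mission: Takahashi and Vasquez (Ambassador); then Abara, Johansson, Greco, Tanaka, Quinn, Baptiste and Chaudhari (Minister Resident).
Takahashi and Vasquez both have years accredited 13 years, so the next rule applies.
Among Takahashi and Vasquez, alphabetically by surname: Takahashi before Vasquez.
Among Abara, Johansson, Greco, Tanaka, Quinn, Baptiste and Chaudhari, by years accredited (lower first): Abara (3 years) before Johansson (4 years) before Greco (7 years) before Tanaka (13 years) before Quinn (20 years) before Baptiste and Chaudhari (28 years).
Among Baptiste and Chaudhari, alphabetically by surname: Baptiste before Chaudhari.
Full order: Takahashi, Vasquez, Abara, Johansson, Greco, Tanaka, Quinn, Baptiste, Chaudhari.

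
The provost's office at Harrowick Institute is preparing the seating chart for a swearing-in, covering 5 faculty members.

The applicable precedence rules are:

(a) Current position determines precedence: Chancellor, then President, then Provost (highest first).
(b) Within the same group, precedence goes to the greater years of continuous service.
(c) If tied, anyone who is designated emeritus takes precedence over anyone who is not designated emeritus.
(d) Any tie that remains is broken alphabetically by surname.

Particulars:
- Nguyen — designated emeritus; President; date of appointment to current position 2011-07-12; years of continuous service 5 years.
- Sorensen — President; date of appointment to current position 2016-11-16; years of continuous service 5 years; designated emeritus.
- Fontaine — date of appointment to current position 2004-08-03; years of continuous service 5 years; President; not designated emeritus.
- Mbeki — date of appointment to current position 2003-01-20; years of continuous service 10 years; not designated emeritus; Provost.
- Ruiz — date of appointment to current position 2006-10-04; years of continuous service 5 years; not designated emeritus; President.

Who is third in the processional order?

Fontaine

By current position: Nguyen, Sorensen, Fontaine and Ruiz (President); then Mbeki (Provost).
Nguyen, Sorensen, Fontaine and Ruiz all have years of continuous service 5 years, so the next rule applies.
Among Nguyen, Sorensen, Fontaine and Ruiz, designated emeritus before not designated emeritus: Nguyen and Sorensen (designated emeritus) before Fontaine and Ruiz (not designated emeritus).
Among Nguyen and Sorensen, alphabetically by surname: Nguyen before Sorensen.
Among Fontaine and Ruiz, alphabetically by surname: Fontaine before Ruiz.
Order: Nguyen, Sorensen, Fontaine, Ruiz, Mbeki.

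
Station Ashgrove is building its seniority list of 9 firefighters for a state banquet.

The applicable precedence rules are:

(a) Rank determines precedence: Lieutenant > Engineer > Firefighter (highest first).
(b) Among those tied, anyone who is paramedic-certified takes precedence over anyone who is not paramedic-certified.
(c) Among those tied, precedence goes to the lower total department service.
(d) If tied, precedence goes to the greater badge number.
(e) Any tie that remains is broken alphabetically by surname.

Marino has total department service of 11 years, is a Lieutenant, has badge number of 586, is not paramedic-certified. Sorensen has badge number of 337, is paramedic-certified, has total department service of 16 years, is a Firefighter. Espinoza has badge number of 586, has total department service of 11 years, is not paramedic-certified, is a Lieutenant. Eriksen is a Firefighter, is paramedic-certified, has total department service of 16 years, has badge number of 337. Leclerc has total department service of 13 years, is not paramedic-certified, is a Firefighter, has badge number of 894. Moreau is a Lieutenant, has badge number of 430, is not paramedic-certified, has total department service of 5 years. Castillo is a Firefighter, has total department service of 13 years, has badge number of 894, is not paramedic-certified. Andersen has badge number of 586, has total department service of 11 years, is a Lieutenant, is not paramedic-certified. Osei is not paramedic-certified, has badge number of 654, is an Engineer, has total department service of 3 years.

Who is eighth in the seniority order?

By rank: Moreau, Andersen, Espinoza and Marino (Lieutenant); then Osei (Engineer); then Eriksen, Sorensen, Castillo and Leclerc (Firefighter).
Moreau, Andersen, Espinoza and Marino are each not paramedic-certified, so the next rule applies.
Among Moreau, Andersen, Espinoza and Marino, by total department service (lower first): Moreau (5 years) before Andersen, Espinoza and Marino (11 years).
Andersen, Espinoza and Marino all have badge number 586, so the next rule applies.
Among Andersen, Espinoza and Marino, alphabetically by surname: Andersen before Espinoza before Marino.
Among Eriksen, Sorensen, Castillo and Leclerc, paramedic-certified before not paramedic-certified: Eriksen and Sorensen (paramedic-certified) before Castillo and Leclerc (not paramedic-certified).
Eriksen and Sorensen both have total department service 16 years, so the next rule applies.
Eriksen and Sorensen both have badge number 337, so the next rule applies.
Among Eriksen and Sorensen, alphabetically by surname: Eriksen before Sorensen.
Castillo and Leclerc both have total department service 13 years, so the next rule applies.
Castillo and Leclerc both have badge number 894, so the next rule applies.
Among Castillo and Leclerc, alphabetically by surname: Castillo before Leclerc.
Order: Moreau, Andersen, Espinoza, Marino, Osei, Eriksen, Sorensen, Castillo, Leclerc.

Castillo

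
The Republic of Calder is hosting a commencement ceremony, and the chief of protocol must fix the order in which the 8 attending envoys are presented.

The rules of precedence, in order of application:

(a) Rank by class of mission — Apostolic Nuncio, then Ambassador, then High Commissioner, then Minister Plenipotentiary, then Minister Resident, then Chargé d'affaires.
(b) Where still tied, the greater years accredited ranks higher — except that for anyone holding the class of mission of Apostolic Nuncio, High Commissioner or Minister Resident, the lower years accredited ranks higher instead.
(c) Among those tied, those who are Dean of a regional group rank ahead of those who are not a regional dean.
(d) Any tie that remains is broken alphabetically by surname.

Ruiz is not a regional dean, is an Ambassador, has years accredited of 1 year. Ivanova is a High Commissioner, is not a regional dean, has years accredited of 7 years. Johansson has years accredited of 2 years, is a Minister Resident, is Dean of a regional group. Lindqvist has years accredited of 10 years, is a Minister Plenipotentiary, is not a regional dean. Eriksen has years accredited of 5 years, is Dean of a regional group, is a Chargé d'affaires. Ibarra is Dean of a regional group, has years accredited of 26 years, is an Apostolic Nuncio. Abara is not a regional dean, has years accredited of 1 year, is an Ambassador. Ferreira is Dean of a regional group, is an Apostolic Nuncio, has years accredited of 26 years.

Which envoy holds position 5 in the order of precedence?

By class of mission: Ferreira and Ibarra (Apostolic Nuncio); then Abara and Ruiz (Ambassador); then Ivanova (High Commissioner); then Lindqvist (Minister Plenipotentiary); then Johansson (Minister Resident); then Eriksen (Chargé d'affaires).
Ferreira and Ibarra both have years accredited 26 years, so the next rule applies.
Ferreira and Ibarra are each Dean of a regional group, so the next rule applies.
Among Ferreira and Ibarra, alphabetically by surname: Ferreira before Ibarra.
Abara and Ruiz both have years accredited 1 year, so the next rule applies.
Abara and Ruiz are each not a regional dean, so the next rule applies.
Among Abara and Ruiz, alphabetically by surname: Abara before Ruiz.
Order: Ferreira, Ibarra, Abara, Ruiz, Ivanova, Lindqvist, Johansson, Eriksen.

Ivanova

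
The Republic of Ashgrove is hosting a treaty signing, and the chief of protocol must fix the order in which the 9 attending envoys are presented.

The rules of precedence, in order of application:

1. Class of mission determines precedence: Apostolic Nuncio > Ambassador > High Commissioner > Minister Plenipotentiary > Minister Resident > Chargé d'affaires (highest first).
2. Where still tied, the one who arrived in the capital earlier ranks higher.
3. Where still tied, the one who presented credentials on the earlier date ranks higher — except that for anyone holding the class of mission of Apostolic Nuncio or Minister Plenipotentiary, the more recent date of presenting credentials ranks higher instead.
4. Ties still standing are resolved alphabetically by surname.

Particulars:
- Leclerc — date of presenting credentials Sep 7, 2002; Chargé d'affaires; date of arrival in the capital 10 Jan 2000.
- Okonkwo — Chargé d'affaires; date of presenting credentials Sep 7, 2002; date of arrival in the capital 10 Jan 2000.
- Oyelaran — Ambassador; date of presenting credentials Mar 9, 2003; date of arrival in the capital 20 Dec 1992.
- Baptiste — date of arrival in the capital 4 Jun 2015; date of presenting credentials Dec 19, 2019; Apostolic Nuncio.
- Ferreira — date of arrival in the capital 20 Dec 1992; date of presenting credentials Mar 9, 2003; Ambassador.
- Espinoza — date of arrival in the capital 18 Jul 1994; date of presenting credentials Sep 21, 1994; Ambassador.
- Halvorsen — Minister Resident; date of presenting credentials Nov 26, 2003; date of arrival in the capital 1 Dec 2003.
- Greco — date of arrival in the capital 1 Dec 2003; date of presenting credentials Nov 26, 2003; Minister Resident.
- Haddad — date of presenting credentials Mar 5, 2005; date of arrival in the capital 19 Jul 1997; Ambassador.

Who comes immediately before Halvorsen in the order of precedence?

By class of mission: Baptiste (Apostolic Nuncio); then Ferreira, Oyelaran, Espinoza and Haddad (Ambassador); then Greco and Halvorsen (Minister Resident); then Leclerc and Okonkwo (Chargé d'affaires).
Among Ferreira, Oyelaran, Espinoza and Haddad, by date of arrival in the capital (earlier first): Ferreira and Oyelaran (20 Dec 1992) before Espinoza (18 Jul 1994) before Haddad (19 Jul 1997).
Ferreira and Oyelaran both have date of presenting credentials Mar 9, 2003, so the next rule applies.
Among Ferreira and Oyelaran, alphabetically by surname: Ferreira before Oyelaran.
Greco and Halvorsen both have date of arrival in the capital 1 Dec 2003, so the next rule applies.
Greco and Halvorsen both have date of presenting credentials Nov 26, 2003, so the next rule applies.
Among Greco and Halvorsen, alphabetically by surname: Greco before Halvorsen.
Leclerc and Okonkwo both have date of arrival in the capital 10 Jan 2000, so the next rule applies.
Leclerc and Okonkwo both have date of presenting credentials Sep 7, 2002, so the next rule applies.
Among Leclerc and Okonkwo, alphabetically by surname: Leclerc before Okonkwo.
Order: Baptiste, Ferreira, Oyelaran, Espinoza, Haddad, Greco, Halvorsen, Leclerc, Okonkwo.

Greco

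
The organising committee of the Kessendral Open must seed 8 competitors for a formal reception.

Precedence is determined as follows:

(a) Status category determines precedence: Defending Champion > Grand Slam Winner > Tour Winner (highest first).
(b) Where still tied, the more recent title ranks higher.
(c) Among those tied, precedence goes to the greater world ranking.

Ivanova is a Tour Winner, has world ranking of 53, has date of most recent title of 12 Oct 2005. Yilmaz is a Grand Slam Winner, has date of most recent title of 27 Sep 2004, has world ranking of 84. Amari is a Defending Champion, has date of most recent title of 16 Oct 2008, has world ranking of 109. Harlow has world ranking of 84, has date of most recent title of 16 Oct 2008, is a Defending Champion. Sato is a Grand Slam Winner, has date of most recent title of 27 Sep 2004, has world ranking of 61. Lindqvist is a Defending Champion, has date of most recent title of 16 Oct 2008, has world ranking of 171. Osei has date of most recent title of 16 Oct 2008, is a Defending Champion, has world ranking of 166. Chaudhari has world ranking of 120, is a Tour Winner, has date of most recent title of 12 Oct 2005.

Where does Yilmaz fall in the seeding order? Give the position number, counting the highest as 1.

5

By status category: Lindqvist, Osei, Amari and Harlow (Defending Champion); then Yilmaz and Sato (Grand Slam Winner); then Chaudhari and Ivanova (Tour Winner).
Lindqvist, Osei, Amari and Harlow all have date of most recent title 16 Oct 2008, so the next rule applies.
Among Lindqvist, Osei, Amari and Harlow, by world ranking (higher first): Lindqvist (171) before Osei (166) before Amari (109) before Harlow (84).
Yilmaz and Sato both have date of most recent title 27 Sep 2004, so the next rule applies.
Among Yilmaz and Sato, by world ranking (higher first): Yilmaz (84) before Sato (61).
Chaudhari and Ivanova both have date of most recent title 12 Oct 2005, so the next rule applies.
Among Chaudhari and Ivanova, by world ranking (higher first): Chaudhari (120) before Ivanova (53).
Order: Lindqvist, Osei, Amari, Harlow, Yilmaz, Sato, Chaudhari, Ivanova. So position 5.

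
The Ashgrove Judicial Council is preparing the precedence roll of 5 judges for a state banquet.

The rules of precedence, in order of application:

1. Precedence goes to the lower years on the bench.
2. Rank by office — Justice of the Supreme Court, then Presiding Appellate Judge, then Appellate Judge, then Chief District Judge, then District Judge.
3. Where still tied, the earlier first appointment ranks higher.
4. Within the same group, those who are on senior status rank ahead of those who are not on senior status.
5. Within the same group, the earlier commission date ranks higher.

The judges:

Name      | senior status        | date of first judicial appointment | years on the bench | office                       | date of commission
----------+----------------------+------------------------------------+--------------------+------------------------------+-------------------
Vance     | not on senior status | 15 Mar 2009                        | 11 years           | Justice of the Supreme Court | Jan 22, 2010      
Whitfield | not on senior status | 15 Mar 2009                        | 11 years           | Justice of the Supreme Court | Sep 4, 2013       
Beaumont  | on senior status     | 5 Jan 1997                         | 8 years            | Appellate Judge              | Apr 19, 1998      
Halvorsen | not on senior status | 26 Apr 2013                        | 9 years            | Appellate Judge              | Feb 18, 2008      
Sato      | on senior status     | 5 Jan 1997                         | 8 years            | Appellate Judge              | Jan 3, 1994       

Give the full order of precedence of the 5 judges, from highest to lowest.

Sato, Beaumont, Halvorsen, Vance, Whitfield

By years on the bench (lower first): Sato and Beaumont (both 8 years); then Halvorsen (9 years); then Vance and Whitfield (both 11 years).
Sato and Beaumont are each Appellate Judge, so the next rule applies.
Sato and Beaumont both have date of first judicial appointment 5 Jan 1997, so the next rule applies.
Sato and Beaumont are each on senior status, so the next rule applies.
Among Sato and Beaumont, by date of commission (earlier first): Sato (Jan 3, 1994) before Beaumont (Apr 19, 1998).
Vance and Whitfield are each Justice of the Supreme Court, so the next rule applies.
Vance and Whitfield both have date of first judicial appointment 15 Mar 2009, so the next rule applies.
Vance and Whitfield are each not on senior status, so the next rule applies.
Among Vance and Whitfield, by date of commission (earlier first): Vance (Jan 22, 2010) before Whitfield (Sep 4, 2013).
Full order: Sato, Beaumont, Halvorsen, Vance, Whitfield.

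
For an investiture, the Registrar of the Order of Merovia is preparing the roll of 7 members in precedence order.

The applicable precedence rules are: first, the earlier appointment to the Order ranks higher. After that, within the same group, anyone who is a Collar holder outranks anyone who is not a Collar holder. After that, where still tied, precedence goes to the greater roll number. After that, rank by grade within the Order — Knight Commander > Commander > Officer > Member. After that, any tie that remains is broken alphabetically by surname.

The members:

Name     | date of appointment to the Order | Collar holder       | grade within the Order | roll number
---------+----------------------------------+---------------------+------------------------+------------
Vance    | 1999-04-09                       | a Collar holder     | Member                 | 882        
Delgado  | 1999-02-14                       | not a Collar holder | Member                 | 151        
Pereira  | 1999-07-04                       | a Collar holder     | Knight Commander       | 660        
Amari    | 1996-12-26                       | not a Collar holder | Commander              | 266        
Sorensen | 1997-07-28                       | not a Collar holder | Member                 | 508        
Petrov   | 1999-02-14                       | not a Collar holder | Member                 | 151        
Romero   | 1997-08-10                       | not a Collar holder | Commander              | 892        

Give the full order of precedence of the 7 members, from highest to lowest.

By date of appointment to the Order (earlier first): Amari (1996-12-26); then Sorensen (1997-07-28); then Romero (1997-08-10); then Delgado and Petrov (both 1999-02-14); then Vance (1999-04-09); then Pereira (1999-07-04).
Delgado and Petrov are each not a Collar holder, so the next rule applies.
Delgado and Petrov both have roll number 151, so the next rule applies.
Delgado and Petrov are each Member, so the next rule applies.
Among Delgado and Petrov, alphabetically by surname: Delgado before Petrov.
Full order: Amari, Sorensen, Romero, Delgado, Petrov, Vance, Pereira.

Amari, Sorensen, Romero, Delgado, Petrov, Vance, Pereira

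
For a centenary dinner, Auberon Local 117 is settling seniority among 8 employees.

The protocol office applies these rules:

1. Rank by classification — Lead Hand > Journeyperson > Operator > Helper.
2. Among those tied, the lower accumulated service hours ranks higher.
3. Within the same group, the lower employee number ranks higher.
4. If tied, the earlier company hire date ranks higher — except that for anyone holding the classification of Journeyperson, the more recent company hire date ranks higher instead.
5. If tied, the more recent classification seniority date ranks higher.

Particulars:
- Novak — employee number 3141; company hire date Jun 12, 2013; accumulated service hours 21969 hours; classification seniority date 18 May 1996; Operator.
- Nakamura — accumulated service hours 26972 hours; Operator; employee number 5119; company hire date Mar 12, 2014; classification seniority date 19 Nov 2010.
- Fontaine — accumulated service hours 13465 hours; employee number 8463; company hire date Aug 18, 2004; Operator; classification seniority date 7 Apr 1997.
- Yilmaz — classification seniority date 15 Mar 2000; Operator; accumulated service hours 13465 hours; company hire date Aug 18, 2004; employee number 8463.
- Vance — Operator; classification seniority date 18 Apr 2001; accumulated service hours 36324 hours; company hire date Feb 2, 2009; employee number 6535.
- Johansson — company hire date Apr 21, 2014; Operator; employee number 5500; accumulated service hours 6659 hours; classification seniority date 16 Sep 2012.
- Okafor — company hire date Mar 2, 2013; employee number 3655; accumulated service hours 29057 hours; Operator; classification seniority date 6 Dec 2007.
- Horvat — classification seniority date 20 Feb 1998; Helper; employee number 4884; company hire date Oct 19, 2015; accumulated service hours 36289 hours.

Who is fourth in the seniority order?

By classification: Johansson, Yilmaz, Fontaine, Novak, Nakamura, Okafor and Vance (Operator); then Horvat (Helper).
Among Johansson, Yilmaz, Fontaine, Novak, Nakamura, Okafor and Vance, by accumulated service hours (lower first): Johansson (6659 hours) before Yilmaz and Fontaine (13465 hours) before Novak (21969 hours) before Nakamura (26972 hours) before Okafor (29057 hours) before Vance (36324 hours).
Yilmaz and Fontaine both have employee number 8463, so the next rule applies.
Yilmaz and Fontaine both have company hire date Aug 18, 2004, so the next rule applies.
Among Yilmaz and Fontaine, by classification seniority date (later first): Yilmaz (15 Mar 2000) before Fontaine (7 Apr 1997).
Order: Johansson, Yilmaz, Fontaine, Novak, Nakamura, Okafor, Vance, Horvat.

Novak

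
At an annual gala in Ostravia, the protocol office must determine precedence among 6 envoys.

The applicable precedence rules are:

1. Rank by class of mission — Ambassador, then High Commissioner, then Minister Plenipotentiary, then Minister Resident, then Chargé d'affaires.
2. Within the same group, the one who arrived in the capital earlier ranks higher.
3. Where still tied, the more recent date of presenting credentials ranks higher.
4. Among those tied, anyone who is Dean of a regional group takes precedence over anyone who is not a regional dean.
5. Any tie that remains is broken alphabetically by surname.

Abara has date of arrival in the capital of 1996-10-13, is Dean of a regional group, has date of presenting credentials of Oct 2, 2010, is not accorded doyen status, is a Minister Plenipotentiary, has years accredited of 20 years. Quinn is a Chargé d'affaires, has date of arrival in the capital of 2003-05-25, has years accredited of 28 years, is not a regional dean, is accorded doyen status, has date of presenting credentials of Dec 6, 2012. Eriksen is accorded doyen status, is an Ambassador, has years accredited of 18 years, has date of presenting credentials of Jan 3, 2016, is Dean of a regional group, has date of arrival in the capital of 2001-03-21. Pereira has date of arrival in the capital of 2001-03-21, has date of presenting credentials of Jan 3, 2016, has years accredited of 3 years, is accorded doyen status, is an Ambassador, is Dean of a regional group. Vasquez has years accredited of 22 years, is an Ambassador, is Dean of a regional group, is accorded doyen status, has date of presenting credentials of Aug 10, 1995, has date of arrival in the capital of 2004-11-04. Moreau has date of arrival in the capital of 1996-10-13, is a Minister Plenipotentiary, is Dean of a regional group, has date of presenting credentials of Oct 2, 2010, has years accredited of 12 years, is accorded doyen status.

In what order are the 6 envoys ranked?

Eriksen, Pereira, Vasquez, Abara, Moreau, Quinn

By class of mission: Eriksen, Pereira and Vasquez (Ambassador); then Abara and Moreau (Minister Plenipotentiary); then Quinn (Chargé d'affaires).
Among Eriksen, Pereira and Vasquez, by date of arrival in the capital (earlier first): Eriksen and Pereira (2001-03-21) before Vasquez (2004-11-04).
Eriksen and Pereira both have date of presenting credentials Jan 3, 2016, so the next rule applies.
Eriksen and Pereira are each Dean of a regional group, so the next rule applies.
Among Eriksen and Pereira, alphabetically by surname: Eriksen before Pereira.
Abara and Moreau both have date of arrival in the capital 1996-10-13, so the next rule applies.
Abara and Moreau both have date of presenting credentials Oct 2, 2010, so the next rule applies.
Abara and Moreau are each Dean of a regional group, so the next rule applies.
Among Abara and Moreau, alphabetically by surname: Abara before Moreau.
Full order: Eriksen, Pereira, Vasquez, Abara, Moreau, Quinn.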